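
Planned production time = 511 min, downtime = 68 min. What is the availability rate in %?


Formula: Availability = (Planned Time - Downtime) / Planned Time * 100
Uptime = 511 - 68 = 443 min
Availability = 443 / 511 * 100 = 86.7%

86.7%


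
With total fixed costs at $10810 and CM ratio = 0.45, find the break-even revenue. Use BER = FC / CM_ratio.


Formula: BER = Fixed Costs / Contribution Margin Ratio
BER = $10810 / 0.45
BER = $24022.22 (to the nearest cent)

$24022.22


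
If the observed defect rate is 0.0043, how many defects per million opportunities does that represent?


DPMO = defect_rate * 1000000 = 0.0043 * 1000000

4300


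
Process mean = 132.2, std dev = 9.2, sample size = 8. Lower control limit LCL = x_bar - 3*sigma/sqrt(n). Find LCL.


LCL = 132.2 - 3 * 9.2 / sqrt(8)

122.44


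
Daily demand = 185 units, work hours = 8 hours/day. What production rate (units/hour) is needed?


Formula: Production Rate = Daily Demand / Available Hours
Rate = 185 units/day / 8 hours/day
Rate = 23.1 units/hour

23.1 units/hour


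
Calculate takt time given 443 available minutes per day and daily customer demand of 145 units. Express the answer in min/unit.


Formula: Takt Time = Available Production Time / Customer Demand
Takt = 443 min/day / 145 units/day
Takt = 3.06 min/unit

3.06 min/unit


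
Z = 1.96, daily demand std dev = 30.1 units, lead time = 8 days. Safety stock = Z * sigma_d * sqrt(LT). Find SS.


Formula: SS = z * sigma_d * sqrt(LT)
sqrt(LT) = sqrt(8) = 2.8284
SS = 1.96 * 30.1 * 2.8284
SS = 166.9 units

166.9 units


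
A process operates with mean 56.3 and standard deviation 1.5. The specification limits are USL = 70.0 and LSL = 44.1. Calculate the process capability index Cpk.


Cpu = (70.0 - 56.3) / (3 * 1.5) = 3.04
Cpl = (56.3 - 44.1) / (3 * 1.5) = 2.71
Cpk = min(3.04, 2.71) = 2.71

2.71


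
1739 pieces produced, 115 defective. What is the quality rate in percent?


Formula: Quality Rate = Good Pieces / Total Pieces * 100
Good pieces = 1739 - 115 = 1624
QR = 1624 / 1739 * 100 = 93.4%

93.4%


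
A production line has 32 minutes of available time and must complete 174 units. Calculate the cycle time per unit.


Formula: CT = Available Time / Number of Units
CT = 32 min / 174 units
CT = 0.18 min/unit

0.18 min/unit


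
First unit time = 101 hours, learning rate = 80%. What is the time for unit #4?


Formula: T_n = T_1 * (learning_rate)^(log2(n)) where learning_rate = rate/100
Doublings = log2(4) = 2
T_n = 101 * 0.8^2
T_n = 101 * 0.64 = 64.6 hours

64.6 hours


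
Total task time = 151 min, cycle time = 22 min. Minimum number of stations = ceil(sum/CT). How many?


Formula: N_min = ceil(Sum of Task Times / Cycle Time)
N_min = ceil(151 min / 22 min) = ceil(6.8636)
N_min = 7 stations

7


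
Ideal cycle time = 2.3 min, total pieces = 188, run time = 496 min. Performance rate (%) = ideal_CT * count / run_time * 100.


Formula: Performance = (Ideal CT * Total Count) / Run Time * 100
Ideal output time = 2.3 * 188 = 432.4 min
Performance = 432.4 / 496 * 100 = 87.2%

87.2%


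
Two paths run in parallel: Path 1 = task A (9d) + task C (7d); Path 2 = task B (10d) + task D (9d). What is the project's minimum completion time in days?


Path 1 = 9 + 7 = 16 days
Path 2 = 10 + 9 = 19 days
Duration = max(16, 19) = 19 days

19 days


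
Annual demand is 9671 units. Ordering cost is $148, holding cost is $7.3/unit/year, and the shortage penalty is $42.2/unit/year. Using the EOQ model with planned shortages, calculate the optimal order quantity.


Formula: EOQ* = sqrt(2DS/H) * sqrt((H+P)/P)
Base EOQ = sqrt(2*9671*148/7.3) = 626.21 units
Correction = sqrt((7.3+42.2)/42.2) = 1.08304
EOQ* = 626.21 * 1.08304 = 678.2 units

678.2 units


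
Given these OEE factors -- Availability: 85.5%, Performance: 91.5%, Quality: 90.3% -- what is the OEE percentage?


Formula: OEE = Availability * Performance * Quality / 10000
A * P = 85.5% * 91.5% / 100 = 78.23%
OEE = 78.23% * 90.3% / 100 = 70.6%

70.6%


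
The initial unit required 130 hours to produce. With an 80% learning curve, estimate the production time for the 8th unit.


Formula: T_n = T_1 * (learning_rate)^(log2(n)) where learning_rate = rate/100
Doublings = log2(8) = 3
T_n = 130 * 0.8^3
T_n = 130 * 0.512 = 66.6 hours

66.6 hours


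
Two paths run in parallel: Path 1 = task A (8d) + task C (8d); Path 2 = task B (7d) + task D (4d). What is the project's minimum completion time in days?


Path 1 = 8 + 8 = 16 days
Path 2 = 7 + 4 = 11 days
Duration = max(16, 11) = 16 days

16 days


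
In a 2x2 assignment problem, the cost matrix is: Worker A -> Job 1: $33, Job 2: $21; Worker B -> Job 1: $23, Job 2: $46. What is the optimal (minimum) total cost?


Option 1: A->1 + B->2 = $33 + $46 = $79
Option 2: A->2 + B->1 = $21 + $23 = $44
Min cost = min($79, $44) = $44

$44


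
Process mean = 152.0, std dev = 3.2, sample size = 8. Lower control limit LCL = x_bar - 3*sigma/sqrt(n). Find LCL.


LCL = 152.0 - 3 * 3.2 / sqrt(8)

148.61


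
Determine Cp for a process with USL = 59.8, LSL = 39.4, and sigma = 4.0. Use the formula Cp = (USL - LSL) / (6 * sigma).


Cp = (59.8 - 39.4) / (6 * 4.0)

0.85


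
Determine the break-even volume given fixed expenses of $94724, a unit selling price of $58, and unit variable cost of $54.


Formula: BEQ = Fixed Costs / (Price - Variable Cost)
Contribution margin = $58 - $54 = $4/unit
BEQ = ceil($94724 / $4/unit) = ceil(23681.0) = 23681 units

23681 units


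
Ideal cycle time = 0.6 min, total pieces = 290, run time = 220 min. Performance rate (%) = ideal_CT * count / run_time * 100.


Formula: Performance = (Ideal CT * Total Count) / Run Time * 100
Ideal output time = 0.6 * 290 = 174.0 min
Performance = 174.0 / 220 * 100 = 79.1%

79.1%


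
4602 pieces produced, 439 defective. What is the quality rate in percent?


Formula: Quality Rate = Good Pieces / Total Pieces * 100
Good pieces = 4602 - 439 = 4163
QR = 4163 / 4602 * 100 = 90.5%

90.5%


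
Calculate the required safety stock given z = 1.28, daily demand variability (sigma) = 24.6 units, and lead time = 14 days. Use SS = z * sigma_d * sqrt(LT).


Formula: SS = z * sigma_d * sqrt(LT)
sqrt(LT) = sqrt(14) = 3.7417
SS = 1.28 * 24.6 * 3.7417
SS = 117.8 units

117.8 units


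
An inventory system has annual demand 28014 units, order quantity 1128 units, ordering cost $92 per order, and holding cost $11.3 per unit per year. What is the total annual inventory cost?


TC = 28014/1128 * 92 + 1128/2 * 11.3

$8658.03


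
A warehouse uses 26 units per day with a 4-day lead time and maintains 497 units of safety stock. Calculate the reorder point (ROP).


Formula: ROP = (Daily Demand * Lead Time) + Safety Stock
Demand during lead time = 26 * 4 = 104 units
ROP = 104 + 497 = 601 units

601 units


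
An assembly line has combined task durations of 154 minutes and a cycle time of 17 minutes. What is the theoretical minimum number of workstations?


Formula: N_min = ceil(Sum of Task Times / Cycle Time)
N_min = ceil(154 min / 17 min) = ceil(9.0588)
N_min = 10 stations

10


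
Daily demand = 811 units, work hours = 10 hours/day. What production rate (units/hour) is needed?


Formula: Production Rate = Daily Demand / Available Hours
Rate = 811 units/day / 10 hours/day
Rate = 81.1 units/hour

81.1 units/hour


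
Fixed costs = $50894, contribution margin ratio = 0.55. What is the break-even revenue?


Formula: BER = Fixed Costs / Contribution Margin Ratio
BER = $50894 / 0.55
BER = $92534.55 (to the nearest cent)

$92534.55


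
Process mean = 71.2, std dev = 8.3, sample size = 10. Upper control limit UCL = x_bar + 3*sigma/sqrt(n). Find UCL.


UCL = 71.2 + 3 * 8.3 / sqrt(10)

79.07


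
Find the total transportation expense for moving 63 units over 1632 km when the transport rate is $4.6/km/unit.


TC = dist * cost * units = 1632 * 4.6 * 63 = $472953.60

$472953.60


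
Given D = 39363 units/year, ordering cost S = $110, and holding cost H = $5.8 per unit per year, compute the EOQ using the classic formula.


Formula: EOQ = sqrt(2 * D * S / H)
Numerator: 2 * 39363 * 110 = 8659860
2DS/H = 8659860 / 5.8 = 1493079.3
EOQ = sqrt(1493079.3) = 1221.9 units

1221.9 units


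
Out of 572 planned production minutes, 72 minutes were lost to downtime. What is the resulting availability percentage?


Formula: Availability = (Planned Time - Downtime) / Planned Time * 100
Uptime = 572 - 72 = 500 min
Availability = 500 / 572 * 100 = 87.4%

87.4%


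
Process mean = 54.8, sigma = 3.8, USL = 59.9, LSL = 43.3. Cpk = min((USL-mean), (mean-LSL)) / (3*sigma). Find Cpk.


Cpu = (59.9 - 54.8) / (3 * 3.8) = 0.45
Cpl = (54.8 - 43.3) / (3 * 3.8) = 1.01
Cpk = min(0.45, 1.01) = 0.45

0.45


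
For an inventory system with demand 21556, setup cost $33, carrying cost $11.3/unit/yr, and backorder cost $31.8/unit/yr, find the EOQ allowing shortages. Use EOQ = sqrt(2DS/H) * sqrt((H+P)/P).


Formula: EOQ* = sqrt(2DS/H) * sqrt((H+P)/P)
Base EOQ = sqrt(2*21556*33/11.3) = 354.83 units
Correction = sqrt((11.3+31.8)/31.8) = 1.16419
EOQ* = 354.83 * 1.16419 = 413.1 units

413.1 units


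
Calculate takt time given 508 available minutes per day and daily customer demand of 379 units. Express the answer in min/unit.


Formula: Takt Time = Available Production Time / Customer Demand
Takt = 508 min/day / 379 units/day
Takt = 1.34 min/unit

1.34 min/unit


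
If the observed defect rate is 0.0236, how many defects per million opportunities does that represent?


DPMO = defect_rate * 1000000 = 0.0236 * 1000000

23600


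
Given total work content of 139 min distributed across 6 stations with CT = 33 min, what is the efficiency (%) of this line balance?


Formula: Efficiency = Sum of Task Times / (N_stations * CT) * 100
Total station capacity = 6 stations * 33 min = 198 min
Efficiency = 139 / 198 * 100 = 70.2%

70.2%


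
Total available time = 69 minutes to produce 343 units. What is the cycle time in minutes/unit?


Formula: CT = Available Time / Number of Units
CT = 69 min / 343 units
CT = 0.2 min/unit

0.2 min/unit


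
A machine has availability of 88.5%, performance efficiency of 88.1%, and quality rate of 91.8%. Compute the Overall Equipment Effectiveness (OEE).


Formula: OEE = Availability * Performance * Quality / 10000
A * P = 88.5% * 88.1% / 100 = 77.97%
OEE = 77.97% * 91.8% / 100 = 71.6%

71.6%


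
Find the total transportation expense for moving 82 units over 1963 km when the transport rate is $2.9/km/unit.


TC = dist * cost * units = 1963 * 2.9 * 82 = $466801.40

$466801.40


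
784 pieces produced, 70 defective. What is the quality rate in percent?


Formula: Quality Rate = Good Pieces / Total Pieces * 100
Good pieces = 784 - 70 = 714
QR = 714 / 784 * 100 = 91.1%

91.1%


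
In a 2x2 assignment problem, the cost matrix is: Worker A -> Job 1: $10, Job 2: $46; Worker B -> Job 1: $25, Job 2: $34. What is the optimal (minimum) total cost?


Option 1: A->1 + B->2 = $10 + $34 = $44
Option 2: A->2 + B->1 = $46 + $25 = $71
Min cost = min($44, $71) = $44

$44


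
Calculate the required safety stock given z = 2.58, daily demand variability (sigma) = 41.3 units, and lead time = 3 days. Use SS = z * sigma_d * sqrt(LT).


Formula: SS = z * sigma_d * sqrt(LT)
sqrt(LT) = sqrt(3) = 1.7321
SS = 2.58 * 41.3 * 1.7321
SS = 184.6 units

184.6 units


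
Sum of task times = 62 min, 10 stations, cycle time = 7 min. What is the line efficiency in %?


Formula: Efficiency = Sum of Task Times / (N_stations * CT) * 100
Total station capacity = 10 stations * 7 min = 70 min
Efficiency = 62 / 70 * 100 = 88.6%

88.6%


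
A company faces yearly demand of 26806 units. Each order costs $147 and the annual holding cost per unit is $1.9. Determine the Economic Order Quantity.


Formula: EOQ = sqrt(2 * D * S / H)
Numerator: 2 * 26806 * 147 = 7880964
2DS/H = 7880964 / 1.9 = 4147875.8
EOQ = sqrt(4147875.8) = 2036.6 units

2036.6 units


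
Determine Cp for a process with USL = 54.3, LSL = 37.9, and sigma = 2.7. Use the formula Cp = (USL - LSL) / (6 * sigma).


Cp = (54.3 - 37.9) / (6 * 2.7)

1.01


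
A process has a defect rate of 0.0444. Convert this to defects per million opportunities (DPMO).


DPMO = defect_rate * 1000000 = 0.0444 * 1000000

44400


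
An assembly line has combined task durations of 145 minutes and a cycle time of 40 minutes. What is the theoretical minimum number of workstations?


Formula: N_min = ceil(Sum of Task Times / Cycle Time)
N_min = ceil(145 min / 40 min) = ceil(3.625)
N_min = 4 stations

4


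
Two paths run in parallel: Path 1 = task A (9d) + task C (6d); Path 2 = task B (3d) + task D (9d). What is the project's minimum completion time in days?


Path 1 = 9 + 6 = 15 days
Path 2 = 3 + 9 = 12 days
Duration = max(15, 12) = 15 days

15 days


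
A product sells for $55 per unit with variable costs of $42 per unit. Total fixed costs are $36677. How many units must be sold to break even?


Formula: BEQ = Fixed Costs / (Price - Variable Cost)
Contribution margin = $55 - $42 = $13/unit
BEQ = ceil($36677 / $13/unit) = ceil(2821.31) = 2822 units

2822 units


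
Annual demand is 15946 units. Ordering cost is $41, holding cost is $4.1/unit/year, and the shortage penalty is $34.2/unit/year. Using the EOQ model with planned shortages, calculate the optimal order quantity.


Formula: EOQ* = sqrt(2DS/H) * sqrt((H+P)/P)
Base EOQ = sqrt(2*15946*41/4.1) = 564.73 units
Correction = sqrt((4.1+34.2)/34.2) = 1.05825
EOQ* = 564.73 * 1.05825 = 597.6 units

597.6 units


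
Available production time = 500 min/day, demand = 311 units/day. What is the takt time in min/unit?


Formula: Takt Time = Available Production Time / Customer Demand
Takt = 500 min/day / 311 units/day
Takt = 1.61 min/unit

1.61 min/unit


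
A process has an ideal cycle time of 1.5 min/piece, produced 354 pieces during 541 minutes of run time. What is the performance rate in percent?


Formula: Performance = (Ideal CT * Total Count) / Run Time * 100
Ideal output time = 1.5 * 354 = 531.0 min
Performance = 531.0 / 541 * 100 = 98.2%

98.2%


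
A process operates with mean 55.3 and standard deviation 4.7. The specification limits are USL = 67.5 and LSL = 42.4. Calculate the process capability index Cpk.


Cpu = (67.5 - 55.3) / (3 * 4.7) = 0.87
Cpl = (55.3 - 42.4) / (3 * 4.7) = 0.91
Cpk = min(0.87, 0.91) = 0.87

0.87


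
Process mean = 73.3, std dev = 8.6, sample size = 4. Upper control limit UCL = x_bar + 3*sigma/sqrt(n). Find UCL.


UCL = 73.3 + 3 * 8.6 / sqrt(4)

86.2


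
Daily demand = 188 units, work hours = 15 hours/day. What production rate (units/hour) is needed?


Formula: Production Rate = Daily Demand / Available Hours
Rate = 188 units/day / 15 hours/day
Rate = 12.5 units/hour

12.5 units/hour


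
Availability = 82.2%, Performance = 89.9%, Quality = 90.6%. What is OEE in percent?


Formula: OEE = Availability * Performance * Quality / 10000
A * P = 82.2% * 89.9% / 100 = 73.9%
OEE = 73.9% * 90.6% / 100 = 67.0%

67.0%


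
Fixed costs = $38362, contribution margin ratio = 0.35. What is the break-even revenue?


Formula: BER = Fixed Costs / Contribution Margin Ratio
BER = $38362 / 0.35
BER = $109605.71 (to the nearest cent)

$109605.71


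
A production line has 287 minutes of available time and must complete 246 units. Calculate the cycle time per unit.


Formula: CT = Available Time / Number of Units
CT = 287 min / 246 units
CT = 1.17 min/unit

1.17 min/unit


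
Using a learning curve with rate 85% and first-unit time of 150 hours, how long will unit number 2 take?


Formula: T_n = T_1 * (learning_rate)^(log2(n)) where learning_rate = rate/100
Doublings = log2(2) = 1
T_n = 150 * 0.85^1
T_n = 150 * 0.85 = 127.5 hours

127.5 hours


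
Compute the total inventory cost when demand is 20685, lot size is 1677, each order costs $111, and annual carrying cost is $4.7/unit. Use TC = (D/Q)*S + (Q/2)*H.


TC = 20685/1677 * 111 + 1677/2 * 4.7

$5310.08


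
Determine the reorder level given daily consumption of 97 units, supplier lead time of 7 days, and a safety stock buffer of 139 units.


Formula: ROP = (Daily Demand * Lead Time) + Safety Stock
Demand during lead time = 97 * 7 = 679 units
ROP = 679 + 139 = 818 units

818 units


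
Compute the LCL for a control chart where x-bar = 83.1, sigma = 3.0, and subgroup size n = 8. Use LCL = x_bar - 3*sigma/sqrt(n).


LCL = 83.1 - 3 * 3.0 / sqrt(8)

79.92


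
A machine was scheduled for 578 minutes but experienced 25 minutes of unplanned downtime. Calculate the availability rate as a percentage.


Formula: Availability = (Planned Time - Downtime) / Planned Time * 100
Uptime = 578 - 25 = 553 min
Availability = 553 / 578 * 100 = 95.7%

95.7%


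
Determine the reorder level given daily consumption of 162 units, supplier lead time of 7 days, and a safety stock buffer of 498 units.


Formula: ROP = (Daily Demand * Lead Time) + Safety Stock
Demand during lead time = 162 * 7 = 1134 units
ROP = 1134 + 498 = 1632 units

1632 units


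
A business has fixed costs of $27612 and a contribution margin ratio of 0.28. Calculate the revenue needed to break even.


Formula: BER = Fixed Costs / Contribution Margin Ratio
BER = $27612 / 0.28
BER = $98614.29 (to the nearest cent)

$98614.29


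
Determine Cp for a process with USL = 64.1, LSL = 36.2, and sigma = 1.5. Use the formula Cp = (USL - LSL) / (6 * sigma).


Cp = (64.1 - 36.2) / (6 * 1.5)

3.1


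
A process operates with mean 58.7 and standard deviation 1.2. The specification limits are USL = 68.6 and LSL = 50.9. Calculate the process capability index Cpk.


Cpu = (68.6 - 58.7) / (3 * 1.2) = 2.75
Cpl = (58.7 - 50.9) / (3 * 1.2) = 2.17
Cpk = min(2.75, 2.17) = 2.17

2.17


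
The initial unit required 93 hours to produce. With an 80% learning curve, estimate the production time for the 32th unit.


Formula: T_n = T_1 * (learning_rate)^(log2(n)) where learning_rate = rate/100
Doublings = log2(32) = 5
T_n = 93 * 0.8^5
T_n = 93 * 0.3277 = 30.5 hours

30.5 hours


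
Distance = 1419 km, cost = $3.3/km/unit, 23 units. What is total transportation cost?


TC = dist * cost * units = 1419 * 3.3 * 23 = $107702.10

$107702.10


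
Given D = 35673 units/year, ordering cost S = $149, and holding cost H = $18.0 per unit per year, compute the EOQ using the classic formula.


Formula: EOQ = sqrt(2 * D * S / H)
Numerator: 2 * 35673 * 149 = 10630554
2DS/H = 10630554 / 18.0 = 590586.3
EOQ = sqrt(590586.3) = 768.5 units

768.5 units


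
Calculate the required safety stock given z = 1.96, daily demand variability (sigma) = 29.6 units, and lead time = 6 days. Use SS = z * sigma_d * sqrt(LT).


Formula: SS = z * sigma_d * sqrt(LT)
sqrt(LT) = sqrt(6) = 2.4495
SS = 1.96 * 29.6 * 2.4495
SS = 142.1 units

142.1 units


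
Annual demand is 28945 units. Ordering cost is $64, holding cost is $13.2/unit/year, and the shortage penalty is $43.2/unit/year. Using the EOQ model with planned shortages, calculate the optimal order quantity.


Formula: EOQ* = sqrt(2DS/H) * sqrt((H+P)/P)
Base EOQ = sqrt(2*28945*64/13.2) = 529.79 units
Correction = sqrt((13.2+43.2)/43.2) = 1.14261
EOQ* = 529.79 * 1.14261 = 605.3 units

605.3 units


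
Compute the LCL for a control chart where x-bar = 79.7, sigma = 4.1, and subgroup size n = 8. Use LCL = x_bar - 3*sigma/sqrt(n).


LCL = 79.7 - 3 * 4.1 / sqrt(8)

75.35


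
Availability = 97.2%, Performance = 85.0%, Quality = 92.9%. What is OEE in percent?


Formula: OEE = Availability * Performance * Quality / 10000
A * P = 97.2% * 85.0% / 100 = 82.62%
OEE = 82.62% * 92.9% / 100 = 76.8%

76.8%


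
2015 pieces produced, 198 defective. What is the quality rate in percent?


Formula: Quality Rate = Good Pieces / Total Pieces * 100
Good pieces = 2015 - 198 = 1817
QR = 1817 / 2015 * 100 = 90.2%

90.2%


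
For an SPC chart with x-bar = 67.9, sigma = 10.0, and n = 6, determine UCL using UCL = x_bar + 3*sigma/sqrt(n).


UCL = 67.9 + 3 * 10.0 / sqrt(6)

80.15


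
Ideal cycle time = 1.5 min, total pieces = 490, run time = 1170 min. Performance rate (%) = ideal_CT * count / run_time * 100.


Formula: Performance = (Ideal CT * Total Count) / Run Time * 100
Ideal output time = 1.5 * 490 = 735.0 min
Performance = 735.0 / 1170 * 100 = 62.8%

62.8%


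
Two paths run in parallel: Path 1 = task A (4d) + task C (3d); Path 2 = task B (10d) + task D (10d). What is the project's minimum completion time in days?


Path 1 = 4 + 3 = 7 days
Path 2 = 10 + 10 = 20 days
Duration = max(7, 20) = 20 days

20 days


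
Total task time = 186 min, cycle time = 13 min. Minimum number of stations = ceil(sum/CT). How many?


Formula: N_min = ceil(Sum of Task Times / Cycle Time)
N_min = ceil(186 min / 13 min) = ceil(14.3077)
N_min = 15 stations

15


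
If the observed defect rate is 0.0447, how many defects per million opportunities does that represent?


DPMO = defect_rate * 1000000 = 0.0447 * 1000000

44700


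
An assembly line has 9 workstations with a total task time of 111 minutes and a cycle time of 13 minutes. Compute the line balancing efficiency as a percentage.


Formula: Efficiency = Sum of Task Times / (N_stations * CT) * 100
Total station capacity = 9 stations * 13 min = 117 min
Efficiency = 111 / 117 * 100 = 94.9%

94.9%


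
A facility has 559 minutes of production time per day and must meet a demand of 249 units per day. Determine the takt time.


Formula: Takt Time = Available Production Time / Customer Demand
Takt = 559 min/day / 249 units/day
Takt = 2.24 min/unit

2.24 min/unit


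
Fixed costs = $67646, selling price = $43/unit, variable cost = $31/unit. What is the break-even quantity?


Formula: BEQ = Fixed Costs / (Price - Variable Cost)
Contribution margin = $43 - $31 = $12/unit
BEQ = ceil($67646 / $12/unit) = ceil(5637.17) = 5638 units

5638 units


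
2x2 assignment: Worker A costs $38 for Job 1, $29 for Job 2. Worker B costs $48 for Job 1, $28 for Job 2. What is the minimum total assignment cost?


Option 1: A->1 + B->2 = $38 + $28 = $66
Option 2: A->2 + B->1 = $29 + $48 = $77
Min cost = min($66, $77) = $66

$66


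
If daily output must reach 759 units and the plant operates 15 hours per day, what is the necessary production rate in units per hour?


Formula: Production Rate = Daily Demand / Available Hours
Rate = 759 units/day / 15 hours/day
Rate = 50.6 units/hour

50.6 units/hour


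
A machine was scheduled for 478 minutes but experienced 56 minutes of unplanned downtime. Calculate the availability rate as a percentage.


Formula: Availability = (Planned Time - Downtime) / Planned Time * 100
Uptime = 478 - 56 = 422 min
Availability = 422 / 478 * 100 = 88.3%

88.3%


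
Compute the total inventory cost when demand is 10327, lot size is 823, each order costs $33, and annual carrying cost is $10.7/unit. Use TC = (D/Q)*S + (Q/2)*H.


TC = 10327/823 * 33 + 823/2 * 10.7

$4817.13


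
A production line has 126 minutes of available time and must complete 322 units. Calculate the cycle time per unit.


Formula: CT = Available Time / Number of Units
CT = 126 min / 322 units
CT = 0.39 min/unit

0.39 min/unit


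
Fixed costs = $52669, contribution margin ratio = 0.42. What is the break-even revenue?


Formula: BER = Fixed Costs / Contribution Margin Ratio
BER = $52669 / 0.42
BER = $125402.38 (to the nearest cent)

$125402.38


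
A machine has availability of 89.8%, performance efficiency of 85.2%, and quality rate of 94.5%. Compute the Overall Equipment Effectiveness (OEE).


Formula: OEE = Availability * Performance * Quality / 10000
A * P = 89.8% * 85.2% / 100 = 76.51%
OEE = 76.51% * 94.5% / 100 = 72.3%

72.3%


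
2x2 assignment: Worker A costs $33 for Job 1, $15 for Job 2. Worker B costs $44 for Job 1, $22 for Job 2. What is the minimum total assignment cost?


Option 1: A->1 + B->2 = $33 + $22 = $55
Option 2: A->2 + B->1 = $15 + $44 = $59
Min cost = min($55, $59) = $55

$55


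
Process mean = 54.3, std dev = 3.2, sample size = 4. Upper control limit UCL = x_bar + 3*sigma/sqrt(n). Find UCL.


UCL = 54.3 + 3 * 3.2 / sqrt(4)

59.1


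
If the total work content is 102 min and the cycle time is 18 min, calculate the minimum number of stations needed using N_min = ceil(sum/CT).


Formula: N_min = ceil(Sum of Task Times / Cycle Time)
N_min = ceil(102 min / 18 min) = ceil(5.6667)
N_min = 6 stations

6


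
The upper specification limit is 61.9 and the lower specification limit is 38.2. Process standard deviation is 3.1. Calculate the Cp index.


Cp = (61.9 - 38.2) / (6 * 3.1)

1.27


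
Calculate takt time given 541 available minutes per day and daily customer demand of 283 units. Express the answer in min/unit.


Formula: Takt Time = Available Production Time / Customer Demand
Takt = 541 min/day / 283 units/day
Takt = 1.91 min/unit

1.91 min/unit


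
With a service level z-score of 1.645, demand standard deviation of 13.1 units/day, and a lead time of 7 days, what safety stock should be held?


Formula: SS = z * sigma_d * sqrt(LT)
sqrt(LT) = sqrt(7) = 2.6458
SS = 1.645 * 13.1 * 2.6458
SS = 57.0 units

57.0 units


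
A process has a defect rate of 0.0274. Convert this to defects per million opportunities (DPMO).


DPMO = defect_rate * 1000000 = 0.0274 * 1000000

27400


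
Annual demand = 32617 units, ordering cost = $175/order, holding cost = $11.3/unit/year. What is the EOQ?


Formula: EOQ = sqrt(2 * D * S / H)
Numerator: 2 * 32617 * 175 = 11415950
2DS/H = 11415950 / 11.3 = 1010261.1
EOQ = sqrt(1010261.1) = 1005.1 units

1005.1 units


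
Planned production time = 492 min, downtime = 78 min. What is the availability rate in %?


Formula: Availability = (Planned Time - Downtime) / Planned Time * 100
Uptime = 492 - 78 = 414 min
Availability = 414 / 492 * 100 = 84.1%

84.1%


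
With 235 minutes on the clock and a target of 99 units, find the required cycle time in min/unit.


Formula: CT = Available Time / Number of Units
CT = 235 min / 99 units
CT = 2.37 min/unit

2.37 min/unit


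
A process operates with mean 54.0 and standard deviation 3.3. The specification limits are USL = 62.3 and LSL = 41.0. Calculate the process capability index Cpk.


Cpu = (62.3 - 54.0) / (3 * 3.3) = 0.84
Cpl = (54.0 - 41.0) / (3 * 3.3) = 1.31
Cpk = min(0.84, 1.31) = 0.84

0.84


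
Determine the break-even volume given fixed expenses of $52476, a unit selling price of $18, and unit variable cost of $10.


Formula: BEQ = Fixed Costs / (Price - Variable Cost)
Contribution margin = $18 - $10 = $8/unit
BEQ = ceil($52476 / $8/unit) = ceil(6559.5) = 6560 units

6560 units


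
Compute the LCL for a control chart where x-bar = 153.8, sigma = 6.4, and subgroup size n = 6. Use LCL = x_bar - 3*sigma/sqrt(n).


LCL = 153.8 - 3 * 6.4 / sqrt(6)

145.96


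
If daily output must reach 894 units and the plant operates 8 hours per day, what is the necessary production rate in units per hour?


Formula: Production Rate = Daily Demand / Available Hours
Rate = 894 units/day / 8 hours/day
Rate = 111.8 units/hour

111.8 units/hour


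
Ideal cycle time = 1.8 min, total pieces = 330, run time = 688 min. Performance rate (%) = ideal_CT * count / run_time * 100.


Formula: Performance = (Ideal CT * Total Count) / Run Time * 100
Ideal output time = 1.8 * 330 = 594.0 min
Performance = 594.0 / 688 * 100 = 86.3%

86.3%


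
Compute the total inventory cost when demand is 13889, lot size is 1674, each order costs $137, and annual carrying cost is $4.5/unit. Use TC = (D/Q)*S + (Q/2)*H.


TC = 13889/1674 * 137 + 1674/2 * 4.5

$4903.17


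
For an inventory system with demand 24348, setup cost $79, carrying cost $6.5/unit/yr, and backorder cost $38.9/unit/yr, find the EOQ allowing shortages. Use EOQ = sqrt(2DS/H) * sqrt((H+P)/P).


Formula: EOQ* = sqrt(2DS/H) * sqrt((H+P)/P)
Base EOQ = sqrt(2*24348*79/6.5) = 769.31 units
Correction = sqrt((6.5+38.9)/38.9) = 1.08032
EOQ* = 769.31 * 1.08032 = 831.1 units

831.1 units


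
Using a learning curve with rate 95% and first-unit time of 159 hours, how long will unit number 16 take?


Formula: T_n = T_1 * (learning_rate)^(log2(n)) where learning_rate = rate/100
Doublings = log2(16) = 4
T_n = 159 * 0.95^4
T_n = 159 * 0.8145 = 129.5 hours

129.5 hours


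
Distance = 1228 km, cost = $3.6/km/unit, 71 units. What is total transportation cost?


TC = dist * cost * units = 1228 * 3.6 * 71 = $313876.80

$313876.80


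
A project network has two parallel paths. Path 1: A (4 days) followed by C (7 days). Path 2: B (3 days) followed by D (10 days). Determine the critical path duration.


Path 1 = 4 + 7 = 11 days
Path 2 = 3 + 10 = 13 days
Duration = max(11, 13) = 13 days

13 days


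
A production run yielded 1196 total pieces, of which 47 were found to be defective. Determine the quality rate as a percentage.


Formula: Quality Rate = Good Pieces / Total Pieces * 100
Good pieces = 1196 - 47 = 1149
QR = 1149 / 1196 * 100 = 96.1%

96.1%


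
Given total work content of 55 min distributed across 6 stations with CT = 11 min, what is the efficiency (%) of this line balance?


Formula: Efficiency = Sum of Task Times / (N_stations * CT) * 100
Total station capacity = 6 stations * 11 min = 66 min
Efficiency = 55 / 66 * 100 = 83.3%

83.3%


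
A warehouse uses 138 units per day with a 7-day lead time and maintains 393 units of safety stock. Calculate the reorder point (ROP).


Formula: ROP = (Daily Demand * Lead Time) + Safety Stock
Demand during lead time = 138 * 7 = 966 units
ROP = 966 + 393 = 1359 units

1359 units


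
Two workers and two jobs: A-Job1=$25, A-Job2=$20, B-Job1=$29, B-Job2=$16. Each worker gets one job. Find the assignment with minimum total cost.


Option 1: A->1 + B->2 = $25 + $16 = $41
Option 2: A->2 + B->1 = $20 + $29 = $49
Min cost = min($41, $49) = $41

$41


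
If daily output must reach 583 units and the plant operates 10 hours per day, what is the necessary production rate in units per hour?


Formula: Production Rate = Daily Demand / Available Hours
Rate = 583 units/day / 10 hours/day
Rate = 58.3 units/hour

58.3 units/hour


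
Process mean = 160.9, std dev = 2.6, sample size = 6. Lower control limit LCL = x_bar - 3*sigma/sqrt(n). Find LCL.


LCL = 160.9 - 3 * 2.6 / sqrt(6)

157.72


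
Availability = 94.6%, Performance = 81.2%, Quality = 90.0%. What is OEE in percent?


Formula: OEE = Availability * Performance * Quality / 10000
A * P = 94.6% * 81.2% / 100 = 76.82%
OEE = 76.82% * 90.0% / 100 = 69.1%

69.1%


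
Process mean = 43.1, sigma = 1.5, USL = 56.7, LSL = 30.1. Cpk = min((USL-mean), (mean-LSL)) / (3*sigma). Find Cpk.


Cpu = (56.7 - 43.1) / (3 * 1.5) = 3.02
Cpl = (43.1 - 30.1) / (3 * 1.5) = 2.89
Cpk = min(3.02, 2.89) = 2.89

2.89


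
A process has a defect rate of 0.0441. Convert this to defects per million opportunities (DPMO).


DPMO = defect_rate * 1000000 = 0.0441 * 1000000

44100


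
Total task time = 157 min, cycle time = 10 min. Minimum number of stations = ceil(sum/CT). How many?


Formula: N_min = ceil(Sum of Task Times / Cycle Time)
N_min = ceil(157 min / 10 min) = ceil(15.7)
N_min = 16 stations

16


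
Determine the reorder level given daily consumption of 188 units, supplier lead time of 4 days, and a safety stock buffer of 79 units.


Formula: ROP = (Daily Demand * Lead Time) + Safety Stock
Demand during lead time = 188 * 4 = 752 units
ROP = 752 + 79 = 831 units

831 units


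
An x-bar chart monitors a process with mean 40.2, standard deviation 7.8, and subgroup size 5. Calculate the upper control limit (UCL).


UCL = 40.2 + 3 * 7.8 / sqrt(5)

50.66


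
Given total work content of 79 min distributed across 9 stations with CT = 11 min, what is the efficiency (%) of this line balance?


Formula: Efficiency = Sum of Task Times / (N_stations * CT) * 100
Total station capacity = 9 stations * 11 min = 99 min
Efficiency = 79 / 99 * 100 = 79.8%

79.8%


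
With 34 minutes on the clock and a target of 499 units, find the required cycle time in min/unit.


Formula: CT = Available Time / Number of Units
CT = 34 min / 499 units
CT = 0.07 min/unit

0.07 min/unit


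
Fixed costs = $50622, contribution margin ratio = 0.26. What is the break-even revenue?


Formula: BER = Fixed Costs / Contribution Margin Ratio
BER = $50622 / 0.26
BER = $194700.00 (to the nearest cent)

$194700.00


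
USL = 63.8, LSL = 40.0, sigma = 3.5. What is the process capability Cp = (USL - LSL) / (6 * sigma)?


Cp = (63.8 - 40.0) / (6 * 3.5)

1.13


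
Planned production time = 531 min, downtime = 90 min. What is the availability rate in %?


Formula: Availability = (Planned Time - Downtime) / Planned Time * 100
Uptime = 531 - 90 = 441 min
Availability = 441 / 531 * 100 = 83.1%

83.1%


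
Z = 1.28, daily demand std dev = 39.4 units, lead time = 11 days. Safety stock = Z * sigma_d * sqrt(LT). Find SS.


Formula: SS = z * sigma_d * sqrt(LT)
sqrt(LT) = sqrt(11) = 3.3166
SS = 1.28 * 39.4 * 3.3166
SS = 167.3 units

167.3 units


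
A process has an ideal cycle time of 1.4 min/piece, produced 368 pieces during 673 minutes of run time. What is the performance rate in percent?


Formula: Performance = (Ideal CT * Total Count) / Run Time * 100
Ideal output time = 1.4 * 368 = 515.2 min
Performance = 515.2 / 673 * 100 = 76.6%

76.6%


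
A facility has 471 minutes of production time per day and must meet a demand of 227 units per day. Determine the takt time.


Formula: Takt Time = Available Production Time / Customer Demand
Takt = 471 min/day / 227 units/day
Takt = 2.07 min/unit

2.07 min/unit


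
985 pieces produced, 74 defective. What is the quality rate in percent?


Formula: Quality Rate = Good Pieces / Total Pieces * 100
Good pieces = 985 - 74 = 911
QR = 911 / 985 * 100 = 92.5%

92.5%


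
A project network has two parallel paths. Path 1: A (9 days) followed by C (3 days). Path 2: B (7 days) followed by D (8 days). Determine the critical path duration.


Path 1 = 9 + 3 = 12 days
Path 2 = 7 + 8 = 15 days
Duration = max(12, 15) = 15 days

15 days


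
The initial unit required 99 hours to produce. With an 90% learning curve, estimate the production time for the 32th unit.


Formula: T_n = T_1 * (learning_rate)^(log2(n)) where learning_rate = rate/100
Doublings = log2(32) = 5
T_n = 99 * 0.9^5
T_n = 99 * 0.5905 = 58.5 hours

58.5 hours


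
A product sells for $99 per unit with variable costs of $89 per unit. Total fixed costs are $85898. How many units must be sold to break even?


Formula: BEQ = Fixed Costs / (Price - Variable Cost)
Contribution margin = $99 - $89 = $10/unit
BEQ = ceil($85898 / $10/unit) = ceil(8589.8) = 8590 units

8590 units


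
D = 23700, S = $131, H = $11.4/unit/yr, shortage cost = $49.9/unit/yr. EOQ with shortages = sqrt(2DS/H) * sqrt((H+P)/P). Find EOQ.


Formula: EOQ* = sqrt(2DS/H) * sqrt((H+P)/P)
Base EOQ = sqrt(2*23700*131/11.4) = 738.03 units
Correction = sqrt((11.4+49.9)/49.9) = 1.10836
EOQ* = 738.03 * 1.10836 = 818.0 units

818.0 units


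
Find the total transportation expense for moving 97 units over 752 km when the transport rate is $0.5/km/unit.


TC = dist * cost * units = 752 * 0.5 * 97 = $36472.00

$36472.00


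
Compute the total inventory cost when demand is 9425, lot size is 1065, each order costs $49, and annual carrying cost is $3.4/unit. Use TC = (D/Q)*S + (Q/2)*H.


TC = 9425/1065 * 49 + 1065/2 * 3.4

$2244.14


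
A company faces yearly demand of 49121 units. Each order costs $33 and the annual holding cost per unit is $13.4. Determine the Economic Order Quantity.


Formula: EOQ = sqrt(2 * D * S / H)
Numerator: 2 * 49121 * 33 = 3241986
2DS/H = 3241986 / 13.4 = 241939.3
EOQ = sqrt(241939.3) = 491.9 units

491.9 units


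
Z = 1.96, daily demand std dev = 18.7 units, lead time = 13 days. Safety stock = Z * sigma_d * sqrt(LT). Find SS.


Formula: SS = z * sigma_d * sqrt(LT)
sqrt(LT) = sqrt(13) = 3.6056
SS = 1.96 * 18.7 * 3.6056
SS = 132.2 units

132.2 units


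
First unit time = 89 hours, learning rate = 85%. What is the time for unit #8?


Formula: T_n = T_1 * (learning_rate)^(log2(n)) where learning_rate = rate/100
Doublings = log2(8) = 3
T_n = 89 * 0.85^3
T_n = 89 * 0.6141 = 54.7 hours

54.7 hours


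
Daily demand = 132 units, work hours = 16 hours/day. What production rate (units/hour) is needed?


Formula: Production Rate = Daily Demand / Available Hours
Rate = 132 units/day / 16 hours/day
Rate = 8.3 units/hour

8.3 units/hour


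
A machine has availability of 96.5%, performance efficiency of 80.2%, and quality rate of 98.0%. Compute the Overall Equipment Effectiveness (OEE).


Formula: OEE = Availability * Performance * Quality / 10000
A * P = 96.5% * 80.2% / 100 = 77.39%
OEE = 77.39% * 98.0% / 100 = 75.8%

75.8%


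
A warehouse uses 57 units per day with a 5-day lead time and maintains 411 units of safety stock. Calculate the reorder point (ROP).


Formula: ROP = (Daily Demand * Lead Time) + Safety Stock
Demand during lead time = 57 * 5 = 285 units
ROP = 285 + 411 = 696 units

696 units


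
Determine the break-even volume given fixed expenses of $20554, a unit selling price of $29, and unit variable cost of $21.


Formula: BEQ = Fixed Costs / (Price - Variable Cost)
Contribution margin = $29 - $21 = $8/unit
BEQ = ceil($20554 / $8/unit) = ceil(2569.25) = 2570 units

2570 units


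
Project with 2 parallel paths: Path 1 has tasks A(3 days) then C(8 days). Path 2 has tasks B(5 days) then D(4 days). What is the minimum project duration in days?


Path 1 = 3 + 8 = 11 days
Path 2 = 5 + 4 = 9 days
Duration = max(11, 9) = 11 days

11 days


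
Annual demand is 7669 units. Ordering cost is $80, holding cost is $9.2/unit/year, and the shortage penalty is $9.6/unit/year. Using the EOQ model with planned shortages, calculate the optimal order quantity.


Formula: EOQ* = sqrt(2DS/H) * sqrt((H+P)/P)
Base EOQ = sqrt(2*7669*80/9.2) = 365.2 units
Correction = sqrt((9.2+9.6)/9.6) = 1.3994
EOQ* = 365.2 * 1.3994 = 511.1 units

511.1 units


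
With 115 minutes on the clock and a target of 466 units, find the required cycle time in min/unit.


Formula: CT = Available Time / Number of Units
CT = 115 min / 466 units
CT = 0.25 min/unit

0.25 min/unit


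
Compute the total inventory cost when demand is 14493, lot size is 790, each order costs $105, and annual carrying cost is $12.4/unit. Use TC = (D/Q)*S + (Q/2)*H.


TC = 14493/790 * 105 + 790/2 * 12.4

$6824.28


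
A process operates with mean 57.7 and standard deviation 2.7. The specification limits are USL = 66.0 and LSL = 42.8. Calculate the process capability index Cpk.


Cpu = (66.0 - 57.7) / (3 * 2.7) = 1.02
Cpl = (57.7 - 42.8) / (3 * 2.7) = 1.84
Cpk = min(1.02, 1.84) = 1.02

1.02


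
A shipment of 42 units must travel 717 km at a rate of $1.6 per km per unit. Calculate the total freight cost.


TC = dist * cost * units = 717 * 1.6 * 42 = $48182.40

$48182.40


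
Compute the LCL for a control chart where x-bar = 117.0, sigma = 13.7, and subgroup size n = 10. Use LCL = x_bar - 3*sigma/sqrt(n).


LCL = 117.0 - 3 * 13.7 / sqrt(10)

104.0


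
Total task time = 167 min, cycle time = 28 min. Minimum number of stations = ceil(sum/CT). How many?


Formula: N_min = ceil(Sum of Task Times / Cycle Time)
N_min = ceil(167 min / 28 min) = ceil(5.9643)
N_min = 6 stations

6


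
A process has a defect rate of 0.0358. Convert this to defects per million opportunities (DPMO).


DPMO = defect_rate * 1000000 = 0.0358 * 1000000

35800


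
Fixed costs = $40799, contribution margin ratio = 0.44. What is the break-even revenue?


Formula: BER = Fixed Costs / Contribution Margin Ratio
BER = $40799 / 0.44
BER = $92725.00 (to the nearest cent)

$92725.00
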